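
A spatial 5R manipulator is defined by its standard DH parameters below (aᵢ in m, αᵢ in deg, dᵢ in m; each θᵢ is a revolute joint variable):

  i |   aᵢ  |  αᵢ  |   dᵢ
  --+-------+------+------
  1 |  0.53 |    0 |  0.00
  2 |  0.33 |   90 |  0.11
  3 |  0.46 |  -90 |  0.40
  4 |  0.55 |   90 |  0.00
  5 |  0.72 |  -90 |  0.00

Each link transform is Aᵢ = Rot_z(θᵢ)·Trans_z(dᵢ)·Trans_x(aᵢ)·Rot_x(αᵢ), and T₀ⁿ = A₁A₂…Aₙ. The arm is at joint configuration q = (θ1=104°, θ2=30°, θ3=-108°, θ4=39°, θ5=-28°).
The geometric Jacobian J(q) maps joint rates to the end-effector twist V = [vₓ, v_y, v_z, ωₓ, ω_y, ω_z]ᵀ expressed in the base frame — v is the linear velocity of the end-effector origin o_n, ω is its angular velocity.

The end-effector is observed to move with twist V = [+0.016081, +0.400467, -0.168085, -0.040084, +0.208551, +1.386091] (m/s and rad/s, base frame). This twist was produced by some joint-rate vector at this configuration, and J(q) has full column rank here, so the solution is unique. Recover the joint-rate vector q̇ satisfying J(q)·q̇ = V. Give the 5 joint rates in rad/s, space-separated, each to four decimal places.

0.5160 0.4230 0.7090 0.0310 -0.7630

o_n = [-0.0866, -0.0272, -1.0994]
J₁: ẑ×o_n = [0.0272, -0.0866, 0.0000], ω = ẑ
J2: z=[0.0000, 0.0000, 1.0000] o=[-0.1282, 0.5143, 0.0000] → [0.5414, 0.0416, -0.0000, 0.0000, 0.0000, 1.0000]
J3: z=[0.7193, 0.6947, 0.0000] o=[-0.3575, 0.7516, 0.1100] → [-0.8401, 0.8700, -0.7484, 0.7193, 0.6947, 0.0000]
J4: z=[-0.6607, 0.6841, -0.3090] o=[0.0290, 0.9272, -0.3275] → [-0.8230, -0.4742, 0.7097, -0.6607, 0.6841, -0.3090]
J5: z=[0.6941, 0.4000, -0.5985] o=[-0.1282, 0.5918, -0.7340] → [-0.5166, 0.2288, -0.4463, 0.6941, 0.4000, -0.5985]
q̇ = J⁺·V = [0.5160, 0.4230, 0.7090, 0.0310, -0.7630]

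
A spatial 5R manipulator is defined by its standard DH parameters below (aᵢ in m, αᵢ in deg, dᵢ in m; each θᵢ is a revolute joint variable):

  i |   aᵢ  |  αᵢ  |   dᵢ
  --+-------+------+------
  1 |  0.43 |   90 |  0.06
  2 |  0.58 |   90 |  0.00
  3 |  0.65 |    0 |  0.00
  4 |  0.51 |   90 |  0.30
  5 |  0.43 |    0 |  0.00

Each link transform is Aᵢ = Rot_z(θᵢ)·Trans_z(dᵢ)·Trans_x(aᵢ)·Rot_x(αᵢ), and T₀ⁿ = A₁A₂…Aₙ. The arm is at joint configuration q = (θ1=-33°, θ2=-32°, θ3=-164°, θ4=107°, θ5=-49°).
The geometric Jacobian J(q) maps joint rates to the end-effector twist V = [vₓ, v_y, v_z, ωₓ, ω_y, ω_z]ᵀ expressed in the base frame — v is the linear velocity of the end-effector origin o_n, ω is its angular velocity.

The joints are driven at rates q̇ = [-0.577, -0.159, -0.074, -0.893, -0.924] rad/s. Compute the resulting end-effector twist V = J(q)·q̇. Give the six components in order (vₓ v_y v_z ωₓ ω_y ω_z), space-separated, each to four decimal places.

-0.2602 -0.2189 0.6008 0.7934 -0.9257 -0.1676

o_n = [1.1059, 0.2876, -0.1241]
J₁: ẑ×o_n = [-0.2876, 1.1059, 0.0000], ω = ẑ
J2: z=[-0.5446, -0.8387, 0.0000] o=[0.3606, -0.2342, 0.0600] → [0.1544, -0.1002, 0.3408, -0.5446, -0.8387, 0.0000]
J3: z=[-0.4444, 0.2886, -0.8480] o=[0.7731, -0.5021, -0.2474] → [0.7052, -0.2274, -0.4470, -0.4444, 0.2886, -0.8480]
J4: z=[-0.4444, 0.2886, -0.8480] o=[0.4263, -0.0632, 0.0838] → [0.2375, -0.6686, -0.3520, -0.4444, 0.2886, -0.8480]
J5: z=[-0.2999, 0.8441, 0.4444] o=[0.7235, 0.2538, -0.3179] → [0.1486, 0.2280, -0.3329, -0.2999, 0.8441, 0.4444]
V = J·q̇ = [-0.2602, -0.2189, 0.6008, 0.7934, -0.9257, -0.1676]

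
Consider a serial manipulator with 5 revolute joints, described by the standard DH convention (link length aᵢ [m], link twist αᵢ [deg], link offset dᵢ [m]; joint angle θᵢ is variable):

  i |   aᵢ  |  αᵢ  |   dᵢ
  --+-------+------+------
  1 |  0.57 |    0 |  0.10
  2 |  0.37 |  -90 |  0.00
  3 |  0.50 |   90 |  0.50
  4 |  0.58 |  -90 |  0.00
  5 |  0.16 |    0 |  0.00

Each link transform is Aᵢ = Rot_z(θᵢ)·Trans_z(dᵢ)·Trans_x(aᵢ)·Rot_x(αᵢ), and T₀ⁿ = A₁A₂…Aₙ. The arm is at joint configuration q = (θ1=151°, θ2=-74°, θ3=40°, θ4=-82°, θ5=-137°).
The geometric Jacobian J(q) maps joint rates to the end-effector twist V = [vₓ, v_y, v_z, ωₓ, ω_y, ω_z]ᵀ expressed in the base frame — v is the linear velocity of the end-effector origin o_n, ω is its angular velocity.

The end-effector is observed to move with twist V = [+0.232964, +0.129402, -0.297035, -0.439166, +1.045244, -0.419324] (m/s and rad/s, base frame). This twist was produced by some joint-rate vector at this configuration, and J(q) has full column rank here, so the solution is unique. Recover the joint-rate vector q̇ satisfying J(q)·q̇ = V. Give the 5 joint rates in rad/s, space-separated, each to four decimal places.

-0.2240 0.1260 0.5350 0.3450 0.9200

o_n = [-0.3427, 1.1358, -0.1792]
J₁: ẑ×o_n = [-1.1358, -0.3427, 0.0000], ω = ẑ
J2: z=[0.0000, 0.0000, 1.0000] o=[-0.4985, 0.2763, 0.1000] → [-0.8595, 0.1558, 0.0000, 0.0000, 0.0000, 1.0000]
J3: z=[-0.9744, 0.2250, 0.0000] o=[-0.4153, 0.6369, 0.1000] → [-0.0628, -0.2721, -0.5025, -0.9744, 0.2250, 0.0000]
J4: z=[0.1446, 0.6263, 0.7660] o=[-0.8163, 1.1225, -0.2214] → [0.0162, 0.3567, -0.2947, 0.1446, 0.6263, 0.7660]
J5: z=[0.0350, 0.7705, -0.6365] o=[-0.2428, 1.0536, -0.2733] → [0.1248, 0.0603, 0.0799, 0.0350, 0.7705, -0.6365]
q̇ = J⁺·V = [-0.2240, 0.1260, 0.5350, 0.3450, 0.9200]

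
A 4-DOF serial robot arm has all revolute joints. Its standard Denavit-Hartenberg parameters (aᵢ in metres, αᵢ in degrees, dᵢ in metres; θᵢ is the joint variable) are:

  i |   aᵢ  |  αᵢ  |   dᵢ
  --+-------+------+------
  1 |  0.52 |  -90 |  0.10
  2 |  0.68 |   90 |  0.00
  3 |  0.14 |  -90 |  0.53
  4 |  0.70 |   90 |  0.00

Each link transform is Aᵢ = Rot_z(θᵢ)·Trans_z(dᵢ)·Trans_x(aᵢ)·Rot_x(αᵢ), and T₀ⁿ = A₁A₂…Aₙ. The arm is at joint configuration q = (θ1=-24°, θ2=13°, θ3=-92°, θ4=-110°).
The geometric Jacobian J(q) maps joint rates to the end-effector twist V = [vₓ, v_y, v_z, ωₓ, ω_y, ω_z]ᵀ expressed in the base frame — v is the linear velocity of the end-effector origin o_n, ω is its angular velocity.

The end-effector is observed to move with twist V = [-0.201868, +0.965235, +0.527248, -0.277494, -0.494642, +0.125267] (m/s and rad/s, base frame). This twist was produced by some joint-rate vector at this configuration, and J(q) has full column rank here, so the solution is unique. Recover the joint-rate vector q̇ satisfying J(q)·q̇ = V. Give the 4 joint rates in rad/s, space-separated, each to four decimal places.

0.5740 -0.5630 -0.4490 0.0500

o_n = [1.3679, -0.5003, 1.1036]
J₁: ẑ×o_n = [0.5003, 1.3679, -0.0000], ω = ẑ
J2: z=[0.4067, 0.9135, 0.0000] o=[0.4750, -0.2115, 0.1000] → [0.9168, -0.4082, -0.9331, 0.4067, 0.9135, 0.0000]
J3: z=[0.2055, -0.0915, 0.9744] o=[1.0803, -0.4810, -0.0530] → [-0.0870, 0.0425, 0.0223, 0.2055, -0.0915, 0.9744]
J4: z=[0.8754, -0.4280, -0.2248] o=[1.1280, -0.6554, 0.4645] → [-0.2386, -0.6134, 0.2384, 0.8754, -0.4280, -0.2248]
q̇ = J⁺·V = [0.5740, -0.5630, -0.4490, 0.0500]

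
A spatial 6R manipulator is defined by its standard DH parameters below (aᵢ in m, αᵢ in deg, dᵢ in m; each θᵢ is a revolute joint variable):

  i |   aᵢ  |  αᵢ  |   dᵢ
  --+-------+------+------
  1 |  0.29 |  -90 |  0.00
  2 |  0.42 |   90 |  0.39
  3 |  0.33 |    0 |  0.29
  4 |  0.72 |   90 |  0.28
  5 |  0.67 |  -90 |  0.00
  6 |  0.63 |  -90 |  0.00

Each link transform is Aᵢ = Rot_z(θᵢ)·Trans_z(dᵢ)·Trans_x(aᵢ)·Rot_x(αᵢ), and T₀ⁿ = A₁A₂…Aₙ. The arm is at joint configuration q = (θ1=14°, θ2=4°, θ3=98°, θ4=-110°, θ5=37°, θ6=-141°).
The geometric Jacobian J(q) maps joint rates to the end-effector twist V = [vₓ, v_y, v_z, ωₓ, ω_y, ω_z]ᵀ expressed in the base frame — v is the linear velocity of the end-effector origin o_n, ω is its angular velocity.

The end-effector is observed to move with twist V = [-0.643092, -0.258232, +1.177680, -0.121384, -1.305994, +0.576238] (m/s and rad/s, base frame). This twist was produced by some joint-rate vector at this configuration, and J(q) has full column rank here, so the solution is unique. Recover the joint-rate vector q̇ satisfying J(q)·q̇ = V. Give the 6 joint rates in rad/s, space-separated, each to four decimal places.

0.2530 -0.8040 0.4580 -0.6370 0.5190 0.5900

o_n = [1.3916, 0.5009, 0.5976]
J₁: ẑ×o_n = [-0.5009, 1.3916, 0.0000], ω = ẑ
J2: z=[-0.2419, 0.9703, 0.0000] o=[0.2814, 0.0702, 0.0000] → [0.5799, 0.1446, -1.1814, -0.2419, 0.9703, 0.0000]
J3: z=[0.0677, 0.0169, 0.9976] o=[0.5936, 0.5499, -0.0293] → [0.0595, 0.7536, -0.0168, 0.0677, 0.0169, 0.9976]
J4: z=[0.0677, 0.0169, 0.9976] o=[0.4897, 0.8608, 0.2632] → [0.3647, 0.8770, -0.0396, 0.0677, 0.0169, 0.9976]
J5: z=[0.0354, -0.9993, 0.0145] o=[1.2265, 0.8903, 0.4934] → [-0.0985, -0.0013, 0.1511, 0.0354, -0.9993, 0.0145]
J6: z=[-0.5460, -0.0072, 0.8378] o=[1.7873, 0.9154, 0.8591] → [0.3492, -0.4743, 0.2235, -0.5460, -0.0072, 0.8378]
q̇ = J⁺·V = [0.2530, -0.8040, 0.4580, -0.6370, 0.5190, 0.5900]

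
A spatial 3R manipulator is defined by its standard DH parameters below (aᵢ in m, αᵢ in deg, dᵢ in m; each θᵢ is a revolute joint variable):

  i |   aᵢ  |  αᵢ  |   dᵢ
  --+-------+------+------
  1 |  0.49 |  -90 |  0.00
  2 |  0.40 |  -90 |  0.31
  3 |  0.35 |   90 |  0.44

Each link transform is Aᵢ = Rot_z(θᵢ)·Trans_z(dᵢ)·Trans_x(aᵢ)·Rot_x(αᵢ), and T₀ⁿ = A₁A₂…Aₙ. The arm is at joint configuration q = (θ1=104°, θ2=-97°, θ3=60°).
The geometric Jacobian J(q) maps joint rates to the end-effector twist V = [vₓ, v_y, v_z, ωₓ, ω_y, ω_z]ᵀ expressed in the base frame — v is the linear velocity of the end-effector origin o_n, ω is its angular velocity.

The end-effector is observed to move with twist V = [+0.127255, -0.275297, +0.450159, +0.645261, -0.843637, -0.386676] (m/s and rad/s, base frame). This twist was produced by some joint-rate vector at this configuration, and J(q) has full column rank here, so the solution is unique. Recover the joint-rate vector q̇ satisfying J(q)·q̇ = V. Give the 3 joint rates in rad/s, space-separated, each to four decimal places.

-0.2670 -0.4220 -0.9820

o_n = [-0.2139, 0.8295, 0.6243]
J₁: ẑ×o_n = [-0.8295, -0.2139, 0.0000], ω = ẑ
J2: z=[-0.9703, -0.2419, 0.0000] o=[-0.1185, 0.4754, 0.0000] → [-0.1510, 0.6058, -0.3666, -0.9703, -0.2419, 0.0000]
J3: z=[-0.2401, 0.9631, 0.1219] o=[-0.4075, 0.3531, 0.3970] → [0.1609, 0.0782, -0.3008, -0.2401, 0.9631, 0.1219]
q̇ = J⁺·V = [-0.2670, -0.4220, -0.9820]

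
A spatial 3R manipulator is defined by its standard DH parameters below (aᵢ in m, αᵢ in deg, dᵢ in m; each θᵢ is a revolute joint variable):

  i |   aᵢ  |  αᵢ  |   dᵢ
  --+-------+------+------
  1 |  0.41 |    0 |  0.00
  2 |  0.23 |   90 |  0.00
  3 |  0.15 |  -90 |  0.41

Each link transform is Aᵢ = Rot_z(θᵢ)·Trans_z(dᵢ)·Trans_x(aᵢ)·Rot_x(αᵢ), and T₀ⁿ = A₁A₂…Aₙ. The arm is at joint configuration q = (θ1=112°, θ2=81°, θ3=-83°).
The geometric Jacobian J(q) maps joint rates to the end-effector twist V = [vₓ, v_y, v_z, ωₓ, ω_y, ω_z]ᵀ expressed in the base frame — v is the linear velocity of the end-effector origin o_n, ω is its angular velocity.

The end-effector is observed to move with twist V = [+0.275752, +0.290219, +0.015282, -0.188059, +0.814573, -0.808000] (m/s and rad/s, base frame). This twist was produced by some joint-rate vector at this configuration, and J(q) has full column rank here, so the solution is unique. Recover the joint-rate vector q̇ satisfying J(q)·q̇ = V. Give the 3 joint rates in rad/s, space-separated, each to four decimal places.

o_n = [-0.4877, 0.7238, -0.1489]
J₁: ẑ×o_n = [-0.7238, -0.4877, 0.0000], ω = ẑ
J2: z=[0.0000, 0.0000, 1.0000] o=[-0.1536, 0.3801, 0.0000] → [-0.3436, -0.3341, 0.0000, 0.0000, 0.0000, 1.0000]
J3: z=[-0.2250, 0.9744, 0.0000] o=[-0.3777, 0.3284, 0.0000] → [-0.1451, -0.0335, 0.0183, -0.2250, 0.9744, 0.0000]
q̇ = J⁺·V = [-0.3140, -0.4940, 0.8360]

-0.3140 -0.4940 0.8360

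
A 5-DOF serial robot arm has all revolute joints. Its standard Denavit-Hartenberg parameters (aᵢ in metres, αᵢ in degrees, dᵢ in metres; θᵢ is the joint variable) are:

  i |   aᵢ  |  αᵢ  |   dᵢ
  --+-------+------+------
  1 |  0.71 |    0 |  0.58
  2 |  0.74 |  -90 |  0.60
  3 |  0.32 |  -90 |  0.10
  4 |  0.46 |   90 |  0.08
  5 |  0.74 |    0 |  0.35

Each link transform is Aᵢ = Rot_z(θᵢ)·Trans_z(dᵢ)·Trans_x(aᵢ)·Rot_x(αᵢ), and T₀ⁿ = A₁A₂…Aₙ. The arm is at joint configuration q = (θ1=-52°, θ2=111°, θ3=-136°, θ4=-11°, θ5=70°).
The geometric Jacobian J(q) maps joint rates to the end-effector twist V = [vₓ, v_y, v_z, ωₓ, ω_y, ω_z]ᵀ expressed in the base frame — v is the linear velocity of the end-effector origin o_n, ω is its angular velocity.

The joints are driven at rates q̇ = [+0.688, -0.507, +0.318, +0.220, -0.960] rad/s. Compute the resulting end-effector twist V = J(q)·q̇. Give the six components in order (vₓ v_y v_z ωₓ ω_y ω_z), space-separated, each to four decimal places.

0.0801 -0.0213 0.4005 0.5460 -0.3035 0.4665

o_n = [0.2457, 0.2473, 2.3999]
J₁: ẑ×o_n = [-0.2473, 0.2457, 0.0000], ω = ẑ
J2: z=[0.0000, 0.0000, 1.0000] o=[0.4371, -0.5595, 0.5800] → [-0.8068, -0.1915, 0.0000, 0.0000, 0.0000, 1.0000]
J3: z=[-0.8572, 0.5150, 0.0000] o=[0.8182, 0.0748, 1.1800] → [0.6283, 1.0457, 0.1471, -0.8572, 0.5150, 0.0000]
J4: z=[0.3578, 0.5954, 0.7193] o=[0.6140, -0.0710, 1.4023] → [0.3651, -0.6219, 0.3332, 0.3578, 0.5954, 0.7193]
J5: z=[-0.7707, 0.6232, -0.1325] o=[0.4001, -0.2566, 1.7735] → [0.4572, 0.5033, -0.2921, -0.7707, 0.6232, -0.1325]
V = J·q̇ = [0.0801, -0.0213, 0.4005, 0.5460, -0.3035, 0.4665]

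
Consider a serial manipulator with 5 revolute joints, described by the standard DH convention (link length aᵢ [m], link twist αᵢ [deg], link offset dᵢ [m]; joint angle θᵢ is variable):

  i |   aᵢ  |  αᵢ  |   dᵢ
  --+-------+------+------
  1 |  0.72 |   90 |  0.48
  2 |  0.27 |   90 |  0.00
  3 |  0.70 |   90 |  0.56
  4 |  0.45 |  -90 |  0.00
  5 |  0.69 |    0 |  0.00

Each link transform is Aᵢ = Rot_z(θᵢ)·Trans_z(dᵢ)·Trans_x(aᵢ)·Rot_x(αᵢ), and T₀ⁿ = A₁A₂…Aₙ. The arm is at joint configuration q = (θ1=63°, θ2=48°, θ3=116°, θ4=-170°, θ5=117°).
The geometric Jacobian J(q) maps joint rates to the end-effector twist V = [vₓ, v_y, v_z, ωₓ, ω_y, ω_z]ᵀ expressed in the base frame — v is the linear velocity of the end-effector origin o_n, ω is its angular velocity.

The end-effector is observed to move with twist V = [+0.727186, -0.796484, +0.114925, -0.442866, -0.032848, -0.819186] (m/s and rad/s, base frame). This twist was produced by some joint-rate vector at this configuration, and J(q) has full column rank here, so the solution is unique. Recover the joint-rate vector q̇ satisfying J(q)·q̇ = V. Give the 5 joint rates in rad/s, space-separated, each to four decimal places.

-0.9810 -0.2940 -0.6320 -0.0680 -0.3580

o_n = [0.5593, 0.5721, -0.2730]
J₁: ẑ×o_n = [-0.5721, 0.5593, 0.0000], ω = ẑ
J2: z=[0.8910, -0.4540, 0.0000] o=[0.3269, 0.6415, 0.4800] → [0.3418, 0.6709, 0.0436, 0.8910, -0.4540, 0.0000]
J3: z=[0.3374, 0.6621, -0.6691] o=[0.4089, 0.8025, 0.6806] → [-0.7856, 0.2211, -0.1773, 0.3374, 0.6621, -0.6691]
J4: z=[0.6636, 0.3368, 0.6679] o=[1.0652, 0.7047, 0.0779] → [-0.0296, -0.1051, 0.0824, 0.6636, 0.3368, 0.6679]
J5: z=[-0.2163, -0.7683, 0.6024] o=[0.7429, 0.9496, 0.2746] → [0.6481, -0.2291, -0.0594, -0.2163, -0.7683, 0.6024]
q̇ = J⁺·V = [-0.9810, -0.2940, -0.6320, -0.0680, -0.3580]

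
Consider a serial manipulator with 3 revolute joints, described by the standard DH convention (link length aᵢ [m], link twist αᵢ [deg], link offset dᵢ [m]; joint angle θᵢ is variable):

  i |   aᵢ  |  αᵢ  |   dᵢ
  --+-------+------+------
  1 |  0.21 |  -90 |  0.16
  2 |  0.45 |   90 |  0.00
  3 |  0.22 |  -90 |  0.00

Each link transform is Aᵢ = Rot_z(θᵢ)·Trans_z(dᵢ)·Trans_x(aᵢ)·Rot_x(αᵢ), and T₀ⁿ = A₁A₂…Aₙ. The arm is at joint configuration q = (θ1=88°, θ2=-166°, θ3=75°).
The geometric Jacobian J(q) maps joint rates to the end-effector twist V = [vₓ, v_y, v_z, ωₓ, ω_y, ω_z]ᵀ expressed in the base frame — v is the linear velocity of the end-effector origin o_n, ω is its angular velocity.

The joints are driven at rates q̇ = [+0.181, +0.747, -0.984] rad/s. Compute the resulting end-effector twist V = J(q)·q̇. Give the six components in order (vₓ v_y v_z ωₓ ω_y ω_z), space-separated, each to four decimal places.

o_n = [-0.2222, -0.2743, 0.2826]
J₁: ẑ×o_n = [0.2743, -0.2222, 0.0000], ω = ẑ
J2: z=[-0.9994, 0.0349, 0.0000] o=[0.0073, 0.2099, 0.1600] → [0.0043, 0.1226, 0.4919, -0.9994, 0.0349, 0.0000]
J3: z=[-0.0084, -0.2418, -0.9703] o=[-0.0079, -0.2265, 0.2689] → [-0.0497, 0.2081, -0.0514, -0.0084, -0.2418, -0.9703]
V = J·q̇ = [0.1018, -0.1534, 0.4180, -0.7382, 0.2640, 1.1358]

0.1018 -0.1534 0.4180 -0.7382 0.2640 1.1358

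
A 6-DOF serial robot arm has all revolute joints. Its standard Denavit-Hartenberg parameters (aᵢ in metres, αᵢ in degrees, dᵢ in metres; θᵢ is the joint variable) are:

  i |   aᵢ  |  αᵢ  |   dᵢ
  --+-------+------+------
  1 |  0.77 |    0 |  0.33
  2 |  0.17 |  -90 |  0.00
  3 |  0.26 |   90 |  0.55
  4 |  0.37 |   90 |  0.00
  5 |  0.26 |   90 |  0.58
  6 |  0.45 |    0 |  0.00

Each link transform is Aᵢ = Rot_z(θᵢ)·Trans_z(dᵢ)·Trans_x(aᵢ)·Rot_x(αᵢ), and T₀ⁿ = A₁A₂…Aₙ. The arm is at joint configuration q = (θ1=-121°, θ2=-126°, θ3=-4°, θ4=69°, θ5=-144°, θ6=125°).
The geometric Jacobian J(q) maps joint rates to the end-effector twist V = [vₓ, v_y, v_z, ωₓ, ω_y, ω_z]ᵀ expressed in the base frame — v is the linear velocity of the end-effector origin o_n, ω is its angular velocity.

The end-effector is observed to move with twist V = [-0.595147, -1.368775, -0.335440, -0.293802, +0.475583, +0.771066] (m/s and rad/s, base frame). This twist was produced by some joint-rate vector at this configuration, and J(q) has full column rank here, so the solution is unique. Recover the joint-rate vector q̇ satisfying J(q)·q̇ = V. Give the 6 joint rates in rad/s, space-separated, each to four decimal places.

0.5350 0.7740 0.2560 -0.5420 0.5410 -0.0410

o_n = [-1.4710, 0.4533, 0.4180]
J₁: ẑ×o_n = [-0.4533, -1.4710, 0.0000], ω = ẑ
J2: z=[0.0000, 0.0000, 1.0000] o=[-0.3966, -0.6600, 0.3300] → [-1.1133, -1.0745, 0.0000, 0.0000, 0.0000, 1.0000]
J3: z=[-0.9205, -0.3907, 0.0000] o=[-0.4630, -0.5035, 0.3300] → [-0.0344, 0.0810, -1.2746, -0.9205, -0.3907, 0.0000]
J4: z=[0.0273, -0.0642, 0.9976] o=[-1.0706, -0.4797, 0.3481] → [-0.9352, -0.4013, -0.0003, 0.0273, -0.0642, 0.9976]
J5: z=[-0.0340, 0.9973, 0.0651] o=[-1.4403, -0.4929, 0.3574] → [-0.0012, 0.0001, -0.0015, -0.0340, 0.9973, 0.0651]
J6: z=[0.6093, -0.0310, 0.7924] o=[-1.2540, 0.1029, 0.2374] → [-0.2833, -0.2820, 0.2068, 0.6093, -0.0310, 0.7924]
q̇ = J⁺·V = [0.5350, 0.7740, 0.2560, -0.5420, 0.5410, -0.0410]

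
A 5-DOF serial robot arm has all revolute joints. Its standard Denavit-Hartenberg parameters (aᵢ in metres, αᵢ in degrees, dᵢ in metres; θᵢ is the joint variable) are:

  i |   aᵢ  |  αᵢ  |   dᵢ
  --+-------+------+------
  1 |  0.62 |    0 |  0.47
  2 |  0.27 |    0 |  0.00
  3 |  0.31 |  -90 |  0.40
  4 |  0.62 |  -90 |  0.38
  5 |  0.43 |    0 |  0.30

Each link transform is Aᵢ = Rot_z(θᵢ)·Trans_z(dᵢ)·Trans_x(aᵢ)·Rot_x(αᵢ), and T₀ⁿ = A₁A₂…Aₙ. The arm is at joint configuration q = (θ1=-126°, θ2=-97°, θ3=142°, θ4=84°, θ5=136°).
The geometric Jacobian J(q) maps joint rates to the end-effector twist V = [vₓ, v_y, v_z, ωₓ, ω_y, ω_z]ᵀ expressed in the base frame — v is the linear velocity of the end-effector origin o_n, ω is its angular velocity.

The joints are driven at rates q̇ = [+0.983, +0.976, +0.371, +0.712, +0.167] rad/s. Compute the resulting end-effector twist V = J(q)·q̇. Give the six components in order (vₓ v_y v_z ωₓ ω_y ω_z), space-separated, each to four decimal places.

o_n = [-0.4747, -0.3483, 0.5297]
J₁: ẑ×o_n = [0.3483, -0.4747, 0.0000], ω = ẑ
J2: z=[0.0000, 0.0000, 1.0000] o=[-0.3644, -0.5016, 0.4700] → [-0.1533, -0.1103, 0.0000, 0.0000, 0.0000, 1.0000]
J3: z=[0.0000, 0.0000, 1.0000] o=[-0.5619, -0.3175, 0.4700] → [0.0309, 0.0872, -0.0000, 0.0000, 0.0000, 1.0000]
J4: z=[0.9877, 0.1564, 0.0000] o=[-0.5134, -0.6236, 0.8700] → [-0.0532, 0.3362, 0.2659, 0.9877, 0.1564, 0.0000]
J5: z=[-0.1556, 0.9823, -0.1045] o=[-0.1279, -0.6282, 0.2534] → [0.3006, 0.0792, 0.2971, -0.1556, 0.9823, -0.1045]
V = J·q̇ = [0.2165, -0.2893, 0.2389, 0.6773, 0.2754, 2.3125]

0.2165 -0.2893 0.2389 0.6773 0.2754 2.3125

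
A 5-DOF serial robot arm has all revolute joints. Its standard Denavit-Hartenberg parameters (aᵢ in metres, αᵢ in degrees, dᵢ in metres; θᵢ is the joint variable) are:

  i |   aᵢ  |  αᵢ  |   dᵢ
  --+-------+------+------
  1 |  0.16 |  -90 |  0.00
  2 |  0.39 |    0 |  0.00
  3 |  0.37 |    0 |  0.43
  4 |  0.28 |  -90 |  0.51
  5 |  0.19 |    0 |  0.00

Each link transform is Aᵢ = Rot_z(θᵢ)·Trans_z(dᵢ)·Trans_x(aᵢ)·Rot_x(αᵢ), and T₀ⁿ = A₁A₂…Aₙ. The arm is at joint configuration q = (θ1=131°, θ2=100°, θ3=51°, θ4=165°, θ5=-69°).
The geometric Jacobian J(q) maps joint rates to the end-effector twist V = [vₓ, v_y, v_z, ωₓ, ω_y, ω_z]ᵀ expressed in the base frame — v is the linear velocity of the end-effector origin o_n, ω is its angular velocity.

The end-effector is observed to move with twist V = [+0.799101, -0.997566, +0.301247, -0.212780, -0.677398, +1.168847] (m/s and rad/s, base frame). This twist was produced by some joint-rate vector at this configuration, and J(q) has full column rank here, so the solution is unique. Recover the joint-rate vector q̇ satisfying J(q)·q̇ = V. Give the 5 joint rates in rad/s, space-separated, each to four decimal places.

0.7840 0.5530 0.9340 -0.8820 -0.5350

o_n = [-0.8558, -0.7187, -0.3217]
J₁: ẑ×o_n = [0.7187, -0.8558, 0.0000], ω = ẑ
J2: z=[-0.7547, -0.6561, 0.0000] o=[-0.1050, 0.1208, 0.0000] → [0.2110, -0.2428, 0.1409, -0.7547, -0.6561, 0.0000]
J3: z=[-0.7547, -0.6561, 0.0000] o=[-0.0605, 0.0696, -0.3841] → [-0.0410, 0.0471, 0.0732, -0.7547, -0.6561, 0.0000]
J4: z=[-0.7547, -0.6561, 0.0000] o=[-0.1728, -0.4567, -0.5635] → [-0.1586, 0.1825, -0.2504, -0.7547, -0.6561, 0.0000]
J5: z=[-0.4557, 0.5243, -0.7193] o=[-0.6898, -0.6393, -0.3690] → [-0.0323, 0.1410, 0.1232, -0.4557, 0.5243, -0.7193]
q̇ = J⁺·V = [0.7840, 0.5530, 0.9340, -0.8820, -0.5350]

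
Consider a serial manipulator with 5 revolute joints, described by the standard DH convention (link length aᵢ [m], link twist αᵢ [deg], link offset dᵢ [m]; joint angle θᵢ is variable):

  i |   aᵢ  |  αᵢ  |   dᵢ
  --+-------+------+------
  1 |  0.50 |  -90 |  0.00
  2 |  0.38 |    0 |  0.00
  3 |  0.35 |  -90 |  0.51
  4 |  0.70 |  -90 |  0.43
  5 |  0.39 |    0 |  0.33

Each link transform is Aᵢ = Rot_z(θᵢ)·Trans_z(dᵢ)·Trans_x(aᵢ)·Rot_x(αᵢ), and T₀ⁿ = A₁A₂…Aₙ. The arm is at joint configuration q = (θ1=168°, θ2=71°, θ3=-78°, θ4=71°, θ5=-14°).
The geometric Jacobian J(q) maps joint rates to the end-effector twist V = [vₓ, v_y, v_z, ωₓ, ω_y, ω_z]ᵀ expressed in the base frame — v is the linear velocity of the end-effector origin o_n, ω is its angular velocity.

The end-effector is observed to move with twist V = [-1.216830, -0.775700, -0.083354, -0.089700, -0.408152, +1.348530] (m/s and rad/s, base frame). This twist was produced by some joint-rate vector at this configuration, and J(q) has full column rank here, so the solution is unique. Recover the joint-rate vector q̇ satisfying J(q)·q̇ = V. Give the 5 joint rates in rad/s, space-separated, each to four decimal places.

0.9220 -0.4860 0.8850 -0.4230 -0.0580

o_n = [-0.9220, 0.8269, -0.8323]
J₁: ẑ×o_n = [-0.8269, -0.9220, 0.0000], ω = ẑ
J2: z=[-0.2079, -0.9781, 0.0000] o=[-0.4891, 0.1040, 0.0000] → [0.8141, -0.1730, -0.5738, -0.2079, -0.9781, 0.0000]
J3: z=[-0.2079, -0.9781, 0.0000] o=[-0.6101, 0.1297, -0.3593] → [0.4627, -0.0983, -0.4501, -0.2079, -0.9781, 0.0000]
J4: z=[-0.1192, 0.0253, -0.9925] o=[-1.0559, -0.2970, -0.3166] → [1.1024, -0.1944, -0.1374, -0.1192, 0.0253, -0.9925]
J5: z=[0.9857, 0.1233, -0.1152] o=[-1.1908, 0.4084, -0.7157] → [0.0338, 0.0840, 0.3793, 0.9857, 0.1233, -0.1152]
q̇ = J⁺·V = [0.9220, -0.4860, 0.8850, -0.4230, -0.0580]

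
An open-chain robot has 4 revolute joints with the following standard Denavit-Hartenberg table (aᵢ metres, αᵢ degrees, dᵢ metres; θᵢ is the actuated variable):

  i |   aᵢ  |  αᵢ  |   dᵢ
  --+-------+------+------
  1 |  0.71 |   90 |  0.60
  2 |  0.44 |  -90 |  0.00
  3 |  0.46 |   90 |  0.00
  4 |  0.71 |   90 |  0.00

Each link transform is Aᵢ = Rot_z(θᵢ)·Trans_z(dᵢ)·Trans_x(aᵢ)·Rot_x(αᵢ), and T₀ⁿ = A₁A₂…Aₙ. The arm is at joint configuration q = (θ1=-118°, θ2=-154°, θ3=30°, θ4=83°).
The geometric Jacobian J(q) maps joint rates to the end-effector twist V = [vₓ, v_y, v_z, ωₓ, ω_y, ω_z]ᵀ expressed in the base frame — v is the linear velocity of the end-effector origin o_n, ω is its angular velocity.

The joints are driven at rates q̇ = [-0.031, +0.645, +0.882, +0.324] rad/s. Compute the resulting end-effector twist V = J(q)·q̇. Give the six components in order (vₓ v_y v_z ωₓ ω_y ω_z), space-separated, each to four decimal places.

o_n = [0.1483, -0.3032, -0.4338]
J₁: ẑ×o_n = [0.3032, 0.1483, -0.0000], ω = ẑ
J2: z=[-0.8829, 0.4695, 0.0000] o=[-0.3333, -0.6269, 0.6000] → [-0.4853, -0.9128, -0.5120, -0.8829, 0.4695, 0.0000]
J3: z=[-0.2058, -0.3871, -0.8988] o=[-0.1477, -0.2777, 0.4071] → [0.3026, -0.4391, 0.1198, -0.2058, -0.3871, -0.8988]
J4: z=[-0.5537, 0.8034, -0.2192] o=[0.2235, -0.0695, 0.2325] → [-0.5864, -0.3524, 0.1898, -0.5537, 0.8034, -0.2192]
V = J·q̇ = [-0.2455, -1.0948, -0.1631, -0.9304, 0.2217, -0.8948]

-0.2455 -1.0948 -0.1631 -0.9304 0.2217 -0.8948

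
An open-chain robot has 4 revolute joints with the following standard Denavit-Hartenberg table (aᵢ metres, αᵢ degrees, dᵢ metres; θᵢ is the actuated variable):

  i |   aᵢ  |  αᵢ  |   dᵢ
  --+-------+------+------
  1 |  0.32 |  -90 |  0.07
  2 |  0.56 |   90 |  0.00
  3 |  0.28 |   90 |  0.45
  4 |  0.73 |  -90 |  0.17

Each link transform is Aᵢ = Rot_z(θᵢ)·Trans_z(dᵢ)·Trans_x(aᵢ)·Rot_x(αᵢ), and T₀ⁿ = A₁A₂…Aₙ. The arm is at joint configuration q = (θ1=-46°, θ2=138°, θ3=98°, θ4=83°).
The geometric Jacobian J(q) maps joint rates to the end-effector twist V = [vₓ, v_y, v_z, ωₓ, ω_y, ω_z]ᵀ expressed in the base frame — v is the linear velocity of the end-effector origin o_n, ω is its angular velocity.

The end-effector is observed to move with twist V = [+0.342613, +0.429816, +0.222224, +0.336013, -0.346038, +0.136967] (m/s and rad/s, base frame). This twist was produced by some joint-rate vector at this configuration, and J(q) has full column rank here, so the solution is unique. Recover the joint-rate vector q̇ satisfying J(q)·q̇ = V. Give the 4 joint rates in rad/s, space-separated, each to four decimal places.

o_n = [0.6986, -0.1634, -1.2559]
J₁: ẑ×o_n = [0.1634, 0.6986, -0.0000], ω = ẑ
J2: z=[0.7193, 0.6947, 0.0000] o=[0.2223, -0.2302, 0.0700] → [-0.9210, 0.9537, -0.2828, 0.7193, 0.6947, 0.0000]
J3: z=[0.4648, -0.4813, -0.7431] o=[-0.0668, 0.0692, -0.3047] → [0.2850, -0.1267, 0.2603, 0.4648, -0.4813, -0.7431]
J4: z=[-0.4111, 0.6260, -0.6626] o=[0.3619, 0.0244, -0.6131] → [-0.5268, -0.4873, -0.1336, -0.4111, 0.6260, -0.6626]
q̇ = J⁺·V = [0.9420, -0.0240, 0.9210, 0.1820]

0.9420 -0.0240 0.9210 0.1820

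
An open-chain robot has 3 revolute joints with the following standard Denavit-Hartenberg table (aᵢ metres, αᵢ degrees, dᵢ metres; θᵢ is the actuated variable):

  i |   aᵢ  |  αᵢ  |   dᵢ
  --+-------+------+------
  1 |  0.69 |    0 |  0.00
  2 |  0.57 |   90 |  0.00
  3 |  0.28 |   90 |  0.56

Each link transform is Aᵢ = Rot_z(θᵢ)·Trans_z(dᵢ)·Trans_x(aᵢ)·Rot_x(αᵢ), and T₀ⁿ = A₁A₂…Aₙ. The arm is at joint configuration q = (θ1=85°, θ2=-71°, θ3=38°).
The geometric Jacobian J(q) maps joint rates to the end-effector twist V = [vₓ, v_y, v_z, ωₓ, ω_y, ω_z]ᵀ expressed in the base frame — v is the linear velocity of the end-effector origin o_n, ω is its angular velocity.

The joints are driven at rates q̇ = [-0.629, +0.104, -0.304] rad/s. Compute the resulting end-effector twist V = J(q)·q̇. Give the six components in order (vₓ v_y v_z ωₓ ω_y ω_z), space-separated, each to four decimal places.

0.2984 -0.4990 -0.0671 -0.0735 0.2950 -0.5250

o_n = [0.9628, 0.3353, 0.1724]
J₁: ẑ×o_n = [-0.3353, 0.9628, 0.0000], ω = ẑ
J2: z=[0.0000, 0.0000, 1.0000] o=[0.0601, 0.6874, 0.0000] → [0.3521, 0.9026, -0.0000, 0.0000, 0.0000, 1.0000]
J3: z=[0.2419, -0.9703, 0.0000] o=[0.6132, 0.8253, 0.0000] → [-0.1673, -0.0417, 0.2206, 0.2419, -0.9703, 0.0000]
V = J·q̇ = [0.2984, -0.4990, -0.0671, -0.0735, 0.2950, -0.5250]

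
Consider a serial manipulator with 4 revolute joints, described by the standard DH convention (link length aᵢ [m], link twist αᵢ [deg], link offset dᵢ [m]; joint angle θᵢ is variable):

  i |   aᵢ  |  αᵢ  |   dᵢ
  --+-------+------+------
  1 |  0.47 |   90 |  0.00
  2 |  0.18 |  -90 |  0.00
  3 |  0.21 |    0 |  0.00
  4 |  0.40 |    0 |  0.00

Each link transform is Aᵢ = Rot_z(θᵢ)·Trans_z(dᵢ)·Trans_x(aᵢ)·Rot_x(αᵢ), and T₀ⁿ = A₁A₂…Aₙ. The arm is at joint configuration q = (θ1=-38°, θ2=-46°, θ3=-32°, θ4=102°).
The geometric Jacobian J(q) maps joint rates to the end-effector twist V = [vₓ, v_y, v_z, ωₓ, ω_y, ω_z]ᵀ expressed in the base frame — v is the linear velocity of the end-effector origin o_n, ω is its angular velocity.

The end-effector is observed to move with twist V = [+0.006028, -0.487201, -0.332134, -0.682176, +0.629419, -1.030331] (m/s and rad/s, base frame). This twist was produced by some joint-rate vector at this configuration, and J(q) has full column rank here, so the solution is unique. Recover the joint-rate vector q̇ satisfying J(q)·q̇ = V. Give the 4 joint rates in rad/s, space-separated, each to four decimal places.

o_n = [0.8042, -0.2925, -0.3560]
J₁: ẑ×o_n = [0.2925, 0.8042, -0.0000], ω = ẑ
J2: z=[-0.6157, -0.7880, 0.0000] o=[0.3704, -0.2894, 0.0000] → [0.2805, -0.2192, 0.3438, -0.6157, -0.7880, 0.0000]
J3: z=[0.5668, -0.4429, 0.6947] o=[0.4689, -0.3663, -0.1295] → [0.0490, 0.3613, 0.1903, 0.5668, -0.4429, 0.6947]
J4: z=[0.5668, -0.4429, 0.6947] o=[0.4979, -0.5302, -0.2576] → [-0.1215, 0.2686, 0.2704, 0.5668, -0.4429, 0.6947]
q̇ = J⁺·V = [-0.1370, -0.0760, -0.5210, -0.7650]

-0.1370 -0.0760 -0.5210 -0.7650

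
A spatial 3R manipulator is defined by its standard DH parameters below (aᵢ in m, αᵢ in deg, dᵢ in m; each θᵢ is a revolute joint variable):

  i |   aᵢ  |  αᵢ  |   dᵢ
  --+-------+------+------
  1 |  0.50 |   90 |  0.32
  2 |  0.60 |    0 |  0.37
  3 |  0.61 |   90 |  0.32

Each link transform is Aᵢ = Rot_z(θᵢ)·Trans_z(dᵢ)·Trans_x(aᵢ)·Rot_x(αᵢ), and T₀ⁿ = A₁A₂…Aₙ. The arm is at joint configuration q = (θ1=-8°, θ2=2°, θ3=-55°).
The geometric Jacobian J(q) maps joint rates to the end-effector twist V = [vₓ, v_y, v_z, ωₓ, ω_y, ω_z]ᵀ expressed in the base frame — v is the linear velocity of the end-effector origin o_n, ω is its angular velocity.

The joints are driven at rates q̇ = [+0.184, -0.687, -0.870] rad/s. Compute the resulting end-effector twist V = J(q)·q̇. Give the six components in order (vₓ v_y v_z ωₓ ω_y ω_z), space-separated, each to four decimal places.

o_n = [1.3564, -0.8874, -0.1462]
J₁: ẑ×o_n = [0.8874, 1.3564, -0.0000], ω = ẑ
J2: z=[-0.1392, -0.9903, 0.0000] o=[0.4951, -0.0696, 0.3200] → [0.4617, -0.0649, 0.9667, -0.1392, -0.9903, 0.0000]
J3: z=[-0.1392, -0.9903, 0.0000] o=[1.0374, -0.5194, 0.3409] → [0.4824, -0.0678, 0.3671, -0.1392, -0.9903, 0.0000]
V = J·q̇ = [-0.5736, 0.3531, -0.9835, 0.2167, 1.5418, 0.1840]

-0.5736 0.3531 -0.9835 0.2167 1.5418 0.1840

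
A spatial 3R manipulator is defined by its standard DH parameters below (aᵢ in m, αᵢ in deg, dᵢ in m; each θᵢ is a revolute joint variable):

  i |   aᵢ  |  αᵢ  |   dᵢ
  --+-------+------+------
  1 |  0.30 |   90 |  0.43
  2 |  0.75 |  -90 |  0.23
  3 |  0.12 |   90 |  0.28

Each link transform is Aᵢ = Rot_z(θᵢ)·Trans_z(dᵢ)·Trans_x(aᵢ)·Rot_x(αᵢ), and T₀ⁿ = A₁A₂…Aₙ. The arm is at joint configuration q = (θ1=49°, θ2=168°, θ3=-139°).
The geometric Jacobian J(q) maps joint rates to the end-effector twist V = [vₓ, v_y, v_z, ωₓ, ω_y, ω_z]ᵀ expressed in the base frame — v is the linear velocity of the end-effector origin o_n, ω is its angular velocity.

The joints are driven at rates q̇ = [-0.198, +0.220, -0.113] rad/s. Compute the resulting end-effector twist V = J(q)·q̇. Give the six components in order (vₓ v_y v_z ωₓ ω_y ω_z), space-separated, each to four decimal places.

o_n = [-0.0315, -0.5069, 0.2932]
J₁: ẑ×o_n = [0.5069, -0.0315, 0.0000], ω = ẑ
J2: z=[0.7547, -0.6561, 0.0000] o=[0.1968, 0.2264, 0.4300] → [0.0897, 0.1032, -0.7032, 0.7547, -0.6561, 0.0000]
J3: z=[-0.1364, -0.1569, -0.9781] o=[-0.1109, -0.4781, 0.5859] → [0.0178, -0.1175, 0.0164, -0.1364, -0.1569, -0.9781]
V = J·q̇ = [-0.0826, 0.0422, -0.1566, 0.1814, -0.1266, -0.0875]

-0.0826 0.0422 -0.1566 0.1814 -0.1266 -0.0875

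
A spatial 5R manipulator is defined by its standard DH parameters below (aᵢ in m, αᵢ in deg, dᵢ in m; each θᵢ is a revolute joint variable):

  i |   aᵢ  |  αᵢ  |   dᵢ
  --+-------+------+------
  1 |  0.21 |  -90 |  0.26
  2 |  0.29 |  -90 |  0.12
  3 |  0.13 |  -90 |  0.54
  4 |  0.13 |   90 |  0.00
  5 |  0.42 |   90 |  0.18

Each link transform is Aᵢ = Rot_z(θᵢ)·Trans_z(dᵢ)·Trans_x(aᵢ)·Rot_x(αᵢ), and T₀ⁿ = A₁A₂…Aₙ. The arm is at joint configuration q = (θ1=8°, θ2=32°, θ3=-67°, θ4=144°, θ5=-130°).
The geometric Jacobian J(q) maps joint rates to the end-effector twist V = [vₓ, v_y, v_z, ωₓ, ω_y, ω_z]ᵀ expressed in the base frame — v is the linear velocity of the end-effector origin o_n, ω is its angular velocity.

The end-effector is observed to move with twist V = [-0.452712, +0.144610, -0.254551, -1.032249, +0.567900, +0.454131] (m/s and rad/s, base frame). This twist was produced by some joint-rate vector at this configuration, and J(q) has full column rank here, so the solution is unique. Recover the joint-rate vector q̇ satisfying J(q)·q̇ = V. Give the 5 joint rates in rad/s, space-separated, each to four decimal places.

0.7220 0.4670 0.6760 -0.6990 -0.0630

o_n = [-0.0117, 0.5709, -0.2132]
J₁: ẑ×o_n = [-0.5709, -0.0117, 0.0000], ω = ẑ
J2: z=[-0.1392, 0.9903, 0.0000] o=[0.2080, 0.0292, 0.2600] → [-0.4686, -0.0659, 0.1422, -0.1392, 0.9903, 0.0000]
J3: z=[-0.5248, -0.0738, -0.8480] o=[0.4348, 0.1823, 0.1063] → [0.3532, 0.2110, -0.2369, -0.5248, -0.0738, -0.8480]
J4: z=[0.8274, -0.2783, -0.4878] o=[0.1774, 0.2670, -0.3785] → [0.1023, -0.0445, 0.1989, 0.8274, -0.2783, -0.4878]
J5: z=[0.5421, 0.6226, 0.5644] o=[0.1965, 0.1719, -0.2920] → [-0.1762, -0.1602, 0.3460, 0.5421, 0.6226, 0.5644]
q̇ = J⁺·V = [0.7220, 0.4670, 0.6760, -0.6990, -0.0630]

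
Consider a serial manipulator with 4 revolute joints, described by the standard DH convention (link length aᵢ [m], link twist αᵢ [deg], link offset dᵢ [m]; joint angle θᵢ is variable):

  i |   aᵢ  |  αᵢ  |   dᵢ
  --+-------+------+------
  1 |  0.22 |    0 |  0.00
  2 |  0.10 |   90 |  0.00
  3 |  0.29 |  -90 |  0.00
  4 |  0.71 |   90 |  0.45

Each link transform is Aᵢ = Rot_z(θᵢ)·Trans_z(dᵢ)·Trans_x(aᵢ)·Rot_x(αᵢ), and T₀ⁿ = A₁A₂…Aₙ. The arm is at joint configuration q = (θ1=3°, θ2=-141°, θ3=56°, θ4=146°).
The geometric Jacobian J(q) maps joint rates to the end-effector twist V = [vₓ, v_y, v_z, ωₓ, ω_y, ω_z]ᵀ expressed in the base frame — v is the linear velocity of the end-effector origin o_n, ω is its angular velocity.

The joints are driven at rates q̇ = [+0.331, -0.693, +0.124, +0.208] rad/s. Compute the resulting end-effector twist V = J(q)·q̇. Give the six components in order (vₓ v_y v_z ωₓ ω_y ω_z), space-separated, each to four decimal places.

o_n = [0.8124, 0.0109, 0.0041]
J₁: ẑ×o_n = [-0.0109, 0.8124, 0.0000], ω = ẑ
J2: z=[0.0000, 0.0000, 1.0000] o=[0.2197, 0.0115, 0.0000] → [0.0006, 0.5927, -0.0000, 0.0000, 0.0000, 1.0000]
J3: z=[-0.6691, 0.7431, 0.0000] o=[0.1454, -0.0554, 0.0000] → [0.0030, 0.0027, -0.5401, -0.6691, 0.7431, 0.0000]
J4: z=[0.6161, 0.5547, 0.5592] o=[0.0249, -0.1639, 0.2404] → [-0.2289, 0.5860, -0.3292, 0.6161, 0.5547, 0.5592]
V = J·q̇ = [-0.0513, -0.0196, -0.1354, 0.0452, 0.2075, -0.2457]

-0.0513 -0.0196 -0.1354 0.0452 0.2075 -0.2457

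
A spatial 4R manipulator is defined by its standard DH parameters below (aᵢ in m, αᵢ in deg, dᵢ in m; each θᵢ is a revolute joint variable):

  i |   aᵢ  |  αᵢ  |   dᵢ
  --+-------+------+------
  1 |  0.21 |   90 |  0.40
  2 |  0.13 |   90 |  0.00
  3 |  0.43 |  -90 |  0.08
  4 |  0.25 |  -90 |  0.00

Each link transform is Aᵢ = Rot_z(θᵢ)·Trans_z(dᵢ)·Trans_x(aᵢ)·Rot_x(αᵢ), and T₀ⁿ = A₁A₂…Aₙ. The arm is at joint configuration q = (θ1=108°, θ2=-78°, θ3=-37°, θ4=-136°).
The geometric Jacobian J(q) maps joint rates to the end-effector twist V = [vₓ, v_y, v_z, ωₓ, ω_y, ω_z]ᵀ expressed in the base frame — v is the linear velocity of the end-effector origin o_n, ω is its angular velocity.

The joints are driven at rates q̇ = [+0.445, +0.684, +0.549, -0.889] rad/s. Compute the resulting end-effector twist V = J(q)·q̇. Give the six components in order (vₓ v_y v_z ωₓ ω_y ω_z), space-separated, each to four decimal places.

0.0755 0.3795 -0.0498 0.1756 -0.6245 0.8542

o_n = [-0.1526, -0.0176, 0.0247]
J₁: ẑ×o_n = [0.0176, -0.1526, 0.0000], ω = ẑ
J2: z=[0.9511, 0.3090, 0.0000] o=[-0.0649, 0.1997, 0.4000] → [-0.1160, 0.3570, -0.1796, 0.9511, 0.3090, 0.0000]
J3: z=[0.3023, -0.9303, -0.2079] o=[-0.0732, 0.2254, 0.2728] → [0.1803, 0.0915, -0.1473, 0.3023, -0.9303, -0.2079]
J4: z=[0.7209, 0.3658, -0.5887] o=[-0.3172, 0.1389, -0.0797] → [-0.0540, -0.1722, -0.1731, 0.7209, 0.3658, -0.5887]
V = J·q̇ = [0.0755, 0.3795, -0.0498, 0.1756, -0.6245, 0.8542]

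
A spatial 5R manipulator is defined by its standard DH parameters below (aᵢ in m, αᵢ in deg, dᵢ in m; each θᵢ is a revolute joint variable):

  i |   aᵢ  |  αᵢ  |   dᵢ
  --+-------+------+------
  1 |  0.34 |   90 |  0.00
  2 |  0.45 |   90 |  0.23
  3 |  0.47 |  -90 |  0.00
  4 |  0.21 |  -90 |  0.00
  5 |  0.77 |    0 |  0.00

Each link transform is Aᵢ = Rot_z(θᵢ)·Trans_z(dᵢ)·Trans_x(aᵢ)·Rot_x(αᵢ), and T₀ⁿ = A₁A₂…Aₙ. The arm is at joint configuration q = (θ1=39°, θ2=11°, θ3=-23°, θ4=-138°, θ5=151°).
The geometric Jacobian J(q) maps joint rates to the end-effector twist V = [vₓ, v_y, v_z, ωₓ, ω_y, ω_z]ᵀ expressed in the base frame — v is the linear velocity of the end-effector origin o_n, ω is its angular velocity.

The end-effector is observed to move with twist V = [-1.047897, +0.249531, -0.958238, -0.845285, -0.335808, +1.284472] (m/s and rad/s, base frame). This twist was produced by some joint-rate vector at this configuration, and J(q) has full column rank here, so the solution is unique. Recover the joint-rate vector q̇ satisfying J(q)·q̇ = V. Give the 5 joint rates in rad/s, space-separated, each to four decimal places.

-0.0920 -0.5430 -0.7960 0.0200 -0.9700

o_n = [0.7504, 1.1633, 0.5055]
J₁: ẑ×o_n = [-1.1633, 0.7504, 0.0000], ω = ẑ
J2: z=[0.6293, -0.7771, 0.0000] o=[0.2642, 0.2140, 0.0000] → [-0.3928, -0.3181, 0.9753, 0.6293, -0.7771, 0.0000]
J3: z=[0.1483, 0.1201, -0.9816] o=[0.7523, 0.3132, 0.0859] → [0.8849, -0.0604, 0.1263, 0.1483, 0.1201, -0.9816]
J4: z=[0.8774, -0.4740, 0.0746] o=[0.9667, 0.7232, 0.1684] → [-0.1926, -0.3119, 0.2836, 0.8774, -0.4740, 0.0746]
J5: z=[0.4155, 0.6729, -0.6120] o=[0.9164, 0.6039, 0.0031] → [0.6804, -0.1072, 0.3441, 0.4155, 0.6729, -0.6120]
q̇ = J⁺·V = [-0.0920, -0.5430, -0.7960, 0.0200, -0.9700]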